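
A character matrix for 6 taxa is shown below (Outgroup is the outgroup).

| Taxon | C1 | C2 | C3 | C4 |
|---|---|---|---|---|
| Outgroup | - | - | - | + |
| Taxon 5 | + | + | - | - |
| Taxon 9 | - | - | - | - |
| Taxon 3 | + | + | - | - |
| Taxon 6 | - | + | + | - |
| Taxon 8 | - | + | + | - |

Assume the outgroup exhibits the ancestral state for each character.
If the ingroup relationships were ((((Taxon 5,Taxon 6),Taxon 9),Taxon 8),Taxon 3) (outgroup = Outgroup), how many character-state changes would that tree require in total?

7

Map each character onto ((((Taxon 5,Taxon 6),Taxon 9),Taxon 8),Taxon 3) (rooted by Outgroup) and count the minimum state changes it requires (Fitch parsimony):
C1: 2; C2: 2; C3: 2; C4: 1.
Total tree length = 7.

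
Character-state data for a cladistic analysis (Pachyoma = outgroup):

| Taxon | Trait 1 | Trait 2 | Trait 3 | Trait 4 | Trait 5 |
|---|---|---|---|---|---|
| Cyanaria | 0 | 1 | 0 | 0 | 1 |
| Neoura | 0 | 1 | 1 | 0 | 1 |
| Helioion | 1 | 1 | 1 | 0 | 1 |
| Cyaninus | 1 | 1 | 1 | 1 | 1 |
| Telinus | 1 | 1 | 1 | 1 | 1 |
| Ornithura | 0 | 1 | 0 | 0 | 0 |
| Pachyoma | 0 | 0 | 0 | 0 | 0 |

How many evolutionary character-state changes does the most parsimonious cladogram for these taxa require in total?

The outgroup has state '0' for every character, so '1' is the derived state throughout.
Only Cyaninus, Helioion, and Telinus show the derived state '1' for Trait 1, supporting them as a clade.
Trait 2 (derived state '1') is shared by all ingroup taxa — unites the whole ingroup.
Only Cyaninus, Helioion, Neoura, and Telinus show the derived state '1' for Trait 3, supporting them as a clade.
Only Cyaninus and Telinus show the derived state '1' for Trait 4, supporting them as a clade.
Trait 5 (derived state '1') is shared by Cyanaria, Cyaninus, Helioion, Neoura, and Telinus — a synapomorphy uniting that clade.
Most parsimonious ingroup topology: ((((Helioion,(Cyaninus,Telinus)),Neoura),Cyanaria),Ornithura).
Changes per character on this tree: Trait 1: 1; Trait 2: 1; Trait 3: 1; Trait 4: 1; Trait 5: 1.
Total = 5.

5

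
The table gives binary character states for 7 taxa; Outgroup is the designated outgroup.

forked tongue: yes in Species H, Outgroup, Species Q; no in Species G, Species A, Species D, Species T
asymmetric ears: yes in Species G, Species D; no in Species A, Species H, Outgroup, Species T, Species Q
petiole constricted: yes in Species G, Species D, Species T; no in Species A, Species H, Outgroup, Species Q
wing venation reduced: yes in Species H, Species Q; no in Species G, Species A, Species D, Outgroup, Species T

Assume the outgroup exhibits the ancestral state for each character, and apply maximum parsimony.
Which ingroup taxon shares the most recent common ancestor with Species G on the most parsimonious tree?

Character polarity is set by the outgroup: the derived state is whichever differs from the outgroup's state, so for forked tongue the derived state is 'no', and for the remaining characters it is 'yes'.
Only Species A, Species D, Species G, and Species T show the derived state 'no' for forked tongue, supporting them as a clade.
Only Species D and Species G show the derived state 'yes' for asymmetric ears, supporting them as a clade.
Only Species D, Species G, and Species T show the derived state 'yes' for petiole constricted, supporting them as a clade.
Only Species H and Species Q show the derived state 'yes' for wing venation reduced, supporting them as a clade.
Most parsimonious ingroup topology: ((((Species G,Species D),Species T),Species A),(Species H,Species Q)).
Species G and Species D form a cherry on this tree, so they are sister taxa.

Species D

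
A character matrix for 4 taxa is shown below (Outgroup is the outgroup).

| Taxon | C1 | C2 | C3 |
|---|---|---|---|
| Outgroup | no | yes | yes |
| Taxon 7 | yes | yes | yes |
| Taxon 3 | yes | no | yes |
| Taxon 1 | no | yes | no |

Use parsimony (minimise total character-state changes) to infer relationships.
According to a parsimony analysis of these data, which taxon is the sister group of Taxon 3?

Taxon 7

Character polarity is set by the outgroup: the derived state is whichever differs from the outgroup's state, so for C2, C3 the derived state is 'no', and for the remaining characters it is 'yes'.
C1: derived state 'yes' in Taxon 3 and Taxon 7 only — synapomorphy for {Taxon 3, Taxon 7}.
C2 (derived state 'no') is unique to Taxon 3 (autapomorphy; uninformative for grouping).
C3: derived state 'no' in Taxon 1 only — an autapomorphy, so it tells us nothing about relationships among taxa.
Most parsimonious ingroup topology: ((Taxon 7,Taxon 3),Taxon 1).
Taxon 3 and Taxon 7 form a cherry on this tree, so they are sister taxa.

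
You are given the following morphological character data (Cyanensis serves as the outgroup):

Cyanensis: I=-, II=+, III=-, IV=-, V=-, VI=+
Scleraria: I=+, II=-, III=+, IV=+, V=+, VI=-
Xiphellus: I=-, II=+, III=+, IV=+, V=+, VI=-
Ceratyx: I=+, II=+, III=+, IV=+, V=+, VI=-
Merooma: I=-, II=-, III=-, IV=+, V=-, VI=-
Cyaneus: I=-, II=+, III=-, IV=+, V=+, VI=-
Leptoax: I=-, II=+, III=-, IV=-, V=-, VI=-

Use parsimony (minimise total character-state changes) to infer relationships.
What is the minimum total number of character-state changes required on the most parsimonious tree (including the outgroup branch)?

7

Character polarity is set by the outgroup: the derived state is whichever differs from the outgroup's state, so for II, VI the derived state is '-', and for the remaining characters it is '+'.
Only Ceratyx and Scleraria show the derived state '+' for I, supporting them as a clade.
II groups Merooma and Scleraria, which is incompatible with the clades supported by the remaining characters; treating it as convergent (homoplasy) costs fewer steps than any alternative tree.
Only Ceratyx, Scleraria, and Xiphellus show the derived state '+' for III, supporting them as a clade.
Only Ceratyx, Cyaneus, Merooma, Scleraria, and Xiphellus show the derived state '+' for IV, supporting them as a clade.
V (derived state '+') is shared by Ceratyx, Cyaneus, Scleraria, and Xiphellus — a synapomorphy uniting that clade.
VI (derived state '-') is shared by all ingroup taxa — unites the whole ingroup.
Most parsimonious ingroup topology: (((((Scleraria,Ceratyx),Xiphellus),Cyaneus),Merooma),Leptoax).
Changes per character on this tree: I: 1; II: 2; III: 1; IV: 1; V: 1; VI: 1.
Total = 7.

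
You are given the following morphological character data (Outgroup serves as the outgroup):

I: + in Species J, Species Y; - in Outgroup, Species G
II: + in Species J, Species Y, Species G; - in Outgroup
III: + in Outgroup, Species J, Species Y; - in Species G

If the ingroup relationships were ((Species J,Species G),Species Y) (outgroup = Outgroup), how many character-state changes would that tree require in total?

4

Map each character onto ((Species J,Species G),Species Y) (rooted by Outgroup) and count the minimum state changes it requires (Fitch parsimony):
I: 2; II: 1; III: 1.
Total tree length = 4.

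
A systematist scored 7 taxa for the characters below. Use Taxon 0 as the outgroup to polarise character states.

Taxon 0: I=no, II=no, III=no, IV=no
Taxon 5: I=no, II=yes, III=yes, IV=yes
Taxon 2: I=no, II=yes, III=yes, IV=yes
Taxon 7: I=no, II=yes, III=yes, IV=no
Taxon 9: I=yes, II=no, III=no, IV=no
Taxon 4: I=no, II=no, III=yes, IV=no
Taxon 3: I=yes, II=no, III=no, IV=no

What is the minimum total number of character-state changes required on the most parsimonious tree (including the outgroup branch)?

The outgroup has state 'no' for every character, so 'yes' is the derived state throughout.
I: derived state 'yes' in Taxon 3 and Taxon 9 only — synapomorphy for {Taxon 3, Taxon 9}.
II (derived state 'yes') is shared by Taxon 2, Taxon 5, and Taxon 7 — a synapomorphy uniting that clade.
III: derived state 'yes' in Taxon 2, Taxon 4, Taxon 5, and Taxon 7 only — synapomorphy for {Taxon 2, Taxon 4, Taxon 5, Taxon 7}.
IV (derived state 'yes') is shared by Taxon 2 and Taxon 5 — a synapomorphy uniting that clade.
Most parsimonious ingroup topology: ((((Taxon 5,Taxon 2),Taxon 7),Taxon 4),(Taxon 9,Taxon 3)).
Changes per character on this tree: I: 1; II: 1; III: 1; IV: 1.
Total = 4.

4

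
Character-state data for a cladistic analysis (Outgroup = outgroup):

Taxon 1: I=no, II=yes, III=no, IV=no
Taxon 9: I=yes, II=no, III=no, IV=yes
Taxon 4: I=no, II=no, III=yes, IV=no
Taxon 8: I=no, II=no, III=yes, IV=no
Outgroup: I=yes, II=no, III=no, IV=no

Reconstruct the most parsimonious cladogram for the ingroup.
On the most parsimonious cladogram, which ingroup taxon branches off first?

Character polarity is set by the outgroup: the derived state is whichever differs from the outgroup's state, so for I the derived state is 'no', and for the remaining characters it is 'yes'.
I: derived state 'no' in Taxon 1, Taxon 4, and Taxon 8 only — synapomorphy for {Taxon 1, Taxon 4, Taxon 8}.
II (derived state 'yes') is unique to Taxon 1 (autapomorphy; uninformative for grouping).
III (derived state 'yes') is shared by Taxon 4 and Taxon 8 — a synapomorphy uniting that clade.
IV (derived state 'yes') is unique to Taxon 9 (autapomorphy; uninformative for grouping).
Most parsimonious ingroup topology: (Taxon 9,(Taxon 1,(Taxon 4,Taxon 8))).
Taxon 9 is sister to the clade containing all other ingroup taxa, so it is the earliest-diverging (most basal) ingroup lineage.

Taxon 9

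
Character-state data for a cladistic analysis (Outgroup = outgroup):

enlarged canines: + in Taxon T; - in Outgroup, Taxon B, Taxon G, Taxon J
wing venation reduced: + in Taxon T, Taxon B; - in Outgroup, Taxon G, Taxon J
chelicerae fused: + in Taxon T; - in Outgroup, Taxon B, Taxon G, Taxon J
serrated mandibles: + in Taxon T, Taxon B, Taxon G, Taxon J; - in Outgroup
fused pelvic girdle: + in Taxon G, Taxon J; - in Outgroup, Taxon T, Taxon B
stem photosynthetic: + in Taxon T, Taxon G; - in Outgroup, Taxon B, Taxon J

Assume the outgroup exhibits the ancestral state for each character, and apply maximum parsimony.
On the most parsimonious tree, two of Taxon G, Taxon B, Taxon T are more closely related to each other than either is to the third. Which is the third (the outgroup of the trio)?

Taxon G

The outgroup has state '-' for every character, so '+' is the derived state throughout.
enlarged canines: derived state '+' in Taxon T only — an autapomorphy, so it tells us nothing about relationships among taxa.
wing venation reduced (derived state '+') is shared by Taxon B and Taxon T — a synapomorphy uniting that clade.
chelicerae fused (derived state '+') is unique to Taxon T (autapomorphy; uninformative for grouping).
serrated mandibles (derived state '+') is shared by all ingroup taxa — unites the whole ingroup.
fused pelvic girdle (derived state '+') is shared by Taxon G and Taxon J — a synapomorphy uniting that clade.
stem photosynthetic groups Taxon G and Taxon T, which is incompatible with the clades supported by the remaining characters; treating it as convergent (homoplasy) costs fewer steps than any alternative tree.
Most parsimonious ingroup topology: ((Taxon T,Taxon B),(Taxon G,Taxon J)).
Taxon B and Taxon T share a more recent common ancestor with each other than either does with Taxon G, so Taxon G is the least closely related of the three.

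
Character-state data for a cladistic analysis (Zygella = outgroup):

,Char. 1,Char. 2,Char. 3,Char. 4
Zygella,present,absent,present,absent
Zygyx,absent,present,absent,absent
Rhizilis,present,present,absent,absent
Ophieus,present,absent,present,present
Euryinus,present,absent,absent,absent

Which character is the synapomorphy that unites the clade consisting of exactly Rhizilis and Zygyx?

Character polarity is set by the outgroup: the derived state is whichever differs from the outgroup's state, so for Char. 1, Char. 3 the derived state is 'absent', and for the remaining characters it is 'present'.
Char. 1: derived state 'absent' in Zygyx only — an autapomorphy, so it tells us nothing about relationships among taxa.
Char. 2 (derived state 'present') is shared by Rhizilis and Zygyx — a synapomorphy uniting that clade.
Only Euryinus, Rhizilis, and Zygyx show the derived state 'absent' for Char. 3, supporting them as a clade.
Char. 4 (derived state 'present') is unique to Ophieus (autapomorphy; uninformative for grouping).
Most parsimonious ingroup topology: (((Zygyx,Rhizilis),Euryinus),Ophieus).
The clade {Rhizilis, Zygyx} is supported by Char. 2: its derived state 'present' occurs in exactly those taxa and in no other taxon (including the outgroup).

Char. 2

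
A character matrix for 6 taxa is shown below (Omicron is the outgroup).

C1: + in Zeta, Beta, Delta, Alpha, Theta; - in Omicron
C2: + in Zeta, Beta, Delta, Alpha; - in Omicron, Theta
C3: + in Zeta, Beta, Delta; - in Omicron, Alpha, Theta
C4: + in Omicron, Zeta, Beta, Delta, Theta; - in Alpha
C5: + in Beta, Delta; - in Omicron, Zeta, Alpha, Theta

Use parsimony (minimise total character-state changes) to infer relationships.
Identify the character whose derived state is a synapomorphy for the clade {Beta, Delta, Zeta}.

C3

Character polarity is set by the outgroup: the derived state is whichever differs from the outgroup's state, so for C4 the derived state is '-', and for the remaining characters it is '+'.
All ingroup taxa share the derived state '+' for C1; it defines the ingroup but does not resolve relationships within it.
C2: derived state '+' in Alpha, Beta, Delta, and Zeta only — synapomorphy for {Alpha, Beta, Delta, Zeta}.
C3 (derived state '+') is shared by Beta, Delta, and Zeta — a synapomorphy uniting that clade.
C4 (derived state '-') is unique to Alpha (autapomorphy; uninformative for grouping).
C5: derived state '+' in Beta and Delta only — synapomorphy for {Beta, Delta}.
Most parsimonious ingroup topology: (((Zeta,(Beta,Delta)),Alpha),Theta).
The clade {Beta, Delta, Zeta} is supported by C3: its derived state '+' occurs in exactly those taxa and in no other taxon (including the outgroup).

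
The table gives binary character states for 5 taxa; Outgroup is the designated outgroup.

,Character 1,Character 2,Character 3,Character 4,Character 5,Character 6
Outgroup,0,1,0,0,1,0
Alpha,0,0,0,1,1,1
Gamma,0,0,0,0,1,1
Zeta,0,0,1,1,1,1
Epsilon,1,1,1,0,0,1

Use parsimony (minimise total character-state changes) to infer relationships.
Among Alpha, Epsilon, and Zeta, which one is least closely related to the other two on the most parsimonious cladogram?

Epsilon

Character polarity is set by the outgroup: the derived state is whichever differs from the outgroup's state, so for Character 2, Character 5 the derived state is '0', and for the remaining characters it is '1'.
Character 1: derived state '1' in Epsilon only — an autapomorphy, so it tells us nothing about relationships among taxa.
Character 2: derived state '0' in Alpha, Gamma, and Zeta only — synapomorphy for {Alpha, Gamma, Zeta}.
Character 3 groups Epsilon and Zeta, which is incompatible with the clades supported by the remaining characters; treating it as convergent (homoplasy) costs fewer steps than any alternative tree.
Only Alpha and Zeta show the derived state '1' for Character 4, supporting them as a clade.
Character 5: derived state '0' in Epsilon only — an autapomorphy, so it tells us nothing about relationships among taxa.
All ingroup taxa share the derived state '1' for Character 6; it defines the ingroup but does not resolve relationships within it.
Most parsimonious ingroup topology: (((Alpha,Zeta),Gamma),Epsilon).
Zeta and Alpha share a more recent common ancestor with each other than either does with Epsilon, so Epsilon is the least closely related of the three.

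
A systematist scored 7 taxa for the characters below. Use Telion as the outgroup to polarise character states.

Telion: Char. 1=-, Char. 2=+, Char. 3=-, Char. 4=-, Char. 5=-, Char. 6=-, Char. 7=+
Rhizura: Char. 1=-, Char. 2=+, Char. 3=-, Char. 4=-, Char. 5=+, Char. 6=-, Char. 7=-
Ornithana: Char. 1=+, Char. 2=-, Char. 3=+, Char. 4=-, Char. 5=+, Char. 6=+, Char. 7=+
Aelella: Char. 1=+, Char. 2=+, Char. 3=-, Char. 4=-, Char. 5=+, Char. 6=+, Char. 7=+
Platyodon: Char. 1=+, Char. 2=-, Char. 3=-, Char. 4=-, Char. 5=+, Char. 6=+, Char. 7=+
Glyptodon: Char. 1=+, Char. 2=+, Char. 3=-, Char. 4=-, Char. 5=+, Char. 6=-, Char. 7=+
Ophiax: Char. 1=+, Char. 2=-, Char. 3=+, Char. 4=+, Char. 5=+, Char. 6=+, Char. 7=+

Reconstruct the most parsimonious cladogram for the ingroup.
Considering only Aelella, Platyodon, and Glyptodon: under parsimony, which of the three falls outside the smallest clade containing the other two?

Character polarity is set by the outgroup: the derived state is whichever differs from the outgroup's state, so for Char. 2, Char. 7 the derived state is '-', and for the remaining characters it is '+'.
Char. 1: derived state '+' in Aelella, Glyptodon, Ophiax, Ornithana, and Platyodon only — synapomorphy for {Aelella, Glyptodon, Ophiax, Ornithana, Platyodon}.
Char. 2 (derived state '-') is shared by Ophiax, Ornithana, and Platyodon — a synapomorphy uniting that clade.
Only Ophiax and Ornithana show the derived state '+' for Char. 3, supporting them as a clade.
Char. 4: derived state '+' in Ophiax only — an autapomorphy, so it tells us nothing about relationships among taxa.
Char. 5 (derived state '+') is shared by all ingroup taxa — unites the whole ingroup.
Char. 6: derived state '+' in Aelella, Ophiax, Ornithana, and Platyodon only — synapomorphy for {Aelella, Ophiax, Ornithana, Platyodon}.
Char. 7: derived state '-' in Rhizura only — an autapomorphy, so it tells us nothing about relationships among taxa.
Most parsimonious ingroup topology: (Rhizura,((((Ornithana,Ophiax),Platyodon),Aelella),Glyptodon)).
Aelella and Platyodon share a more recent common ancestor with each other than either does with Glyptodon, so Glyptodon is the least closely related of the three.

Glyptodon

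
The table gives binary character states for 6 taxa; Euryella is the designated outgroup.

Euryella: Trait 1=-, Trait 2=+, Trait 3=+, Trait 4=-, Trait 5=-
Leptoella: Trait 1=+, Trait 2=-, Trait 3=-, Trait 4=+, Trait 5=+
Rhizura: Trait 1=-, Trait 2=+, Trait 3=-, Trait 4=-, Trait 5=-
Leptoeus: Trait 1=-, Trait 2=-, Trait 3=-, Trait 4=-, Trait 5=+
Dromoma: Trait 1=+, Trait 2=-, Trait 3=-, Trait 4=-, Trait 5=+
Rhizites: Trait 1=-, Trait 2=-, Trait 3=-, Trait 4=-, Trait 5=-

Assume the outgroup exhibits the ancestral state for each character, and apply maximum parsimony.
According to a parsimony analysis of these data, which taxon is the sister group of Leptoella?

Character polarity is set by the outgroup: the derived state is whichever differs from the outgroup's state, so for Trait 2, Trait 3 the derived state is '-', and for the remaining characters it is '+'.
Only Dromoma and Leptoella show the derived state '+' for Trait 1, supporting them as a clade.
Only Dromoma, Leptoella, Leptoeus, and Rhizites show the derived state '-' for Trait 2, supporting them as a clade.
Trait 3 (derived state '-') is shared by all ingroup taxa — unites the whole ingroup.
Trait 4: derived state '+' in Leptoella only — an autapomorphy, so it tells us nothing about relationships among taxa.
Trait 5: derived state '+' in Dromoma, Leptoella, and Leptoeus only — synapomorphy for {Dromoma, Leptoella, Leptoeus}.
Most parsimonious ingroup topology: ((((Dromoma,Leptoella),Leptoeus),Rhizites),Rhizura).
Leptoella and Dromoma form a cherry on this tree, so they are sister taxa.

Dromoma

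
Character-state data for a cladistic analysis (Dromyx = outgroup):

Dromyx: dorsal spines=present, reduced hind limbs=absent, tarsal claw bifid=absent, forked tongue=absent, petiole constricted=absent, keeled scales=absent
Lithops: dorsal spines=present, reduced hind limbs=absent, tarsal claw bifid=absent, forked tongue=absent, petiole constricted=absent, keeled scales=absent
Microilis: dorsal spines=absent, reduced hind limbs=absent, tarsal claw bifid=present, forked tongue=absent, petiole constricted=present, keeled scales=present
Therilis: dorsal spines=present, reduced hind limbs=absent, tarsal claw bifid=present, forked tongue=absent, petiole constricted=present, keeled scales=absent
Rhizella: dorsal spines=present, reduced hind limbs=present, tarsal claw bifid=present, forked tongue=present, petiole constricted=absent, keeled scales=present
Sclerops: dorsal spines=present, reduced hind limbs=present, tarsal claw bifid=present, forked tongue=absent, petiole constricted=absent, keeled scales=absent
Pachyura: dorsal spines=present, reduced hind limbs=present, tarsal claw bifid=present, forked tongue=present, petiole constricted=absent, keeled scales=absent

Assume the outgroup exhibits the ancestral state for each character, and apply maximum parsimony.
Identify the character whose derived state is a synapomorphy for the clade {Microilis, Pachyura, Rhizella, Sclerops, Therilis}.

tarsal claw bifid

Character polarity is set by the outgroup: the derived state is whichever differs from the outgroup's state, so for dorsal spines the derived state is 'absent', and for the remaining characters it is 'present'.
dorsal spines (derived state 'absent') is unique to Microilis (autapomorphy; uninformative for grouping).
Only Pachyura, Rhizella, and Sclerops show the derived state 'present' for reduced hind limbs, supporting them as a clade.
tarsal claw bifid: derived state 'present' in Microilis, Pachyura, Rhizella, Sclerops, and Therilis only — synapomorphy for {Microilis, Pachyura, Rhizella, Sclerops, Therilis}.
forked tongue: derived state 'present' in Pachyura and Rhizella only — synapomorphy for {Pachyura, Rhizella}.
petiole constricted (derived state 'present') is shared by Microilis and Therilis — a synapomorphy uniting that clade.
keeled scales (state 'present') occurs in Microilis and Rhizella but conflicts with the nesting implied by the other characters — most parsimoniously interpreted as homoplasy.
Most parsimonious ingroup topology: (Lithops,((Microilis,Therilis),((Rhizella,Pachyura),Sclerops))).
The clade {Microilis, Pachyura, Rhizella, Sclerops, Therilis} is supported by tarsal claw bifid: its derived state 'present' occurs in exactly those taxa and in no other taxon (including the outgroup).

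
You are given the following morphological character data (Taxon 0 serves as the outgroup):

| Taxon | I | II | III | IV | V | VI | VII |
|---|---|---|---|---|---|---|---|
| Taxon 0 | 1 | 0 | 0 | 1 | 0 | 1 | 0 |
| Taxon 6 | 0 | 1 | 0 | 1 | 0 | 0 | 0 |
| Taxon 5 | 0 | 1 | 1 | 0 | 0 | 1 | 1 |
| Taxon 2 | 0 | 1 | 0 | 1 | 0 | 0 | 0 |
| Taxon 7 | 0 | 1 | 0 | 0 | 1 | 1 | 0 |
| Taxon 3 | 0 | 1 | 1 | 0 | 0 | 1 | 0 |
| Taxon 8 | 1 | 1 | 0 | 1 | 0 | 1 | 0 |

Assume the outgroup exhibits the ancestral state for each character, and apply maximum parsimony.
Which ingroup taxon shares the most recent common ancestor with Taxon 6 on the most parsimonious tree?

Taxon 2

Character polarity is set by the outgroup: the derived state is whichever differs from the outgroup's state, so for I, IV, VI the derived state is '0', and for the remaining characters it is '1'.
I: derived state '0' in Taxon 2, Taxon 3, Taxon 5, Taxon 6, and Taxon 7 only — synapomorphy for {Taxon 2, Taxon 3, Taxon 5, Taxon 6, Taxon 7}.
II (derived state '1') is shared by all ingroup taxa — unites the whole ingroup.
Only Taxon 3 and Taxon 5 show the derived state '1' for III, supporting them as a clade.
Only Taxon 3, Taxon 5, and Taxon 7 show the derived state '0' for IV, supporting them as a clade.
V (derived state '1') is unique to Taxon 7 (autapomorphy; uninformative for grouping).
VI (derived state '0') is shared by Taxon 2 and Taxon 6 — a synapomorphy uniting that clade.
VII: derived state '1' in Taxon 5 only — an autapomorphy, so it tells us nothing about relationships among taxa.
Most parsimonious ingroup topology: (((Taxon 6,Taxon 2),((Taxon 5,Taxon 3),Taxon 7)),Taxon 8).
Taxon 6 and Taxon 2 form a cherry on this tree, so they are sister taxa.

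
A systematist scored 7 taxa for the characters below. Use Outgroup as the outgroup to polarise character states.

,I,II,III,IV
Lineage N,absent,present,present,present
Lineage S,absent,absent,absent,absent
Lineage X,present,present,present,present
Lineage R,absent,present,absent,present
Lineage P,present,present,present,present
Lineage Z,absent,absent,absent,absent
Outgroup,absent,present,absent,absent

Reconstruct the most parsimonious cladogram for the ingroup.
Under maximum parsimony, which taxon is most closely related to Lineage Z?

Lineage S

Character polarity is set by the outgroup: the derived state is whichever differs from the outgroup's state, so for II the derived state is 'absent', and for the remaining characters it is 'present'.
I: derived state 'present' in Lineage P and Lineage X only — synapomorphy for {Lineage P, Lineage X}.
Only Lineage S and Lineage Z show the derived state 'absent' for II, supporting them as a clade.
III (derived state 'present') is shared by Lineage N, Lineage P, and Lineage X — a synapomorphy uniting that clade.
IV: derived state 'present' in Lineage N, Lineage P, Lineage R, and Lineage X only — synapomorphy for {Lineage N, Lineage P, Lineage R, Lineage X}.
Most parsimonious ingroup topology: ((((Lineage P,Lineage X),Lineage N),Lineage R),(Lineage S,Lineage Z)).
Lineage Z and Lineage S form a cherry on this tree, so they are sister taxa.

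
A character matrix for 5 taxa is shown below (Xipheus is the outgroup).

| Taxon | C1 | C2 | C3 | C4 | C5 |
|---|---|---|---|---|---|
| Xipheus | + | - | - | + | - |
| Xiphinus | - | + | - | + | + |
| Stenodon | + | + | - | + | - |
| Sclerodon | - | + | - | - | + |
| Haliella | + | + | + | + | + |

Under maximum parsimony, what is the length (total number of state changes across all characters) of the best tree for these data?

Character polarity is set by the outgroup: the derived state is whichever differs from the outgroup's state, so for C1, C4 the derived state is '-', and for the remaining characters it is '+'.
Only Sclerodon and Xiphinus show the derived state '-' for C1, supporting them as a clade.
All ingroup taxa share the derived state '+' for C2; it defines the ingroup but does not resolve relationships within it.
C3 (derived state '+') is unique to Haliella (autapomorphy; uninformative for grouping).
C4: derived state '-' in Sclerodon only — an autapomorphy, so it tells us nothing about relationships among taxa.
C5: derived state '+' in Haliella, Sclerodon, and Xiphinus only — synapomorphy for {Haliella, Sclerodon, Xiphinus}.
Most parsimonious ingroup topology: (((Xiphinus,Sclerodon),Haliella),Stenodon).
Changes per character on this tree: C1: 1; C2: 1; C3: 1; C4: 1; C5: 1.
Total = 5.

5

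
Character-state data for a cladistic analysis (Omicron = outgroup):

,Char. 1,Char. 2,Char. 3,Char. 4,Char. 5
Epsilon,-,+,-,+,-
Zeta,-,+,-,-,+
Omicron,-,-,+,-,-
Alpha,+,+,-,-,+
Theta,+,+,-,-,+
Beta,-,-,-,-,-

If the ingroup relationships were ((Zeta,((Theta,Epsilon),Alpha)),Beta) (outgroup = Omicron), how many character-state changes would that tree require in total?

7

Map each character onto ((Zeta,((Theta,Epsilon),Alpha)),Beta) (rooted by Omicron) and count the minimum state changes it requires (Fitch parsimony):
Char. 1: 2; Char. 2: 1; Char. 3: 1; Char. 4: 1; Char. 5: 2.
Total tree length = 7.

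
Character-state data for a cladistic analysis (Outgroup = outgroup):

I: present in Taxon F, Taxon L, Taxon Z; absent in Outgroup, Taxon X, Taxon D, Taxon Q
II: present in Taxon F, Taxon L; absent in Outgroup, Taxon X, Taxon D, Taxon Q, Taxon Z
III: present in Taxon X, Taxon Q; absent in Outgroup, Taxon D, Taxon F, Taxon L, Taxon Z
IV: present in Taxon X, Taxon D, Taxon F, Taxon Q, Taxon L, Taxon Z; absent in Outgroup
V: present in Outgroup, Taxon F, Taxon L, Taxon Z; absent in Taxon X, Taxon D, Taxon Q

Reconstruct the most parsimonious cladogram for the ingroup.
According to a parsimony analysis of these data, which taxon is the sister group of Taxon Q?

Taxon X

Character polarity is set by the outgroup: the derived state is whichever differs from the outgroup's state, so for V the derived state is 'absent', and for the remaining characters it is 'present'.
I: derived state 'present' in Taxon F, Taxon L, and Taxon Z only — synapomorphy for {Taxon F, Taxon L, Taxon Z}.
Only Taxon F and Taxon L show the derived state 'present' for II, supporting them as a clade.
III: derived state 'present' in Taxon Q and Taxon X only — synapomorphy for {Taxon Q, Taxon X}.
IV (derived state 'present') is shared by all ingroup taxa — unites the whole ingroup.
V (derived state 'absent') is shared by Taxon D, Taxon Q, and Taxon X — a synapomorphy uniting that clade.
Most parsimonious ingroup topology: (((Taxon X,Taxon Q),Taxon D),((Taxon F,Taxon L),Taxon Z)).
Taxon Q and Taxon X form a cherry on this tree, so they are sister taxa.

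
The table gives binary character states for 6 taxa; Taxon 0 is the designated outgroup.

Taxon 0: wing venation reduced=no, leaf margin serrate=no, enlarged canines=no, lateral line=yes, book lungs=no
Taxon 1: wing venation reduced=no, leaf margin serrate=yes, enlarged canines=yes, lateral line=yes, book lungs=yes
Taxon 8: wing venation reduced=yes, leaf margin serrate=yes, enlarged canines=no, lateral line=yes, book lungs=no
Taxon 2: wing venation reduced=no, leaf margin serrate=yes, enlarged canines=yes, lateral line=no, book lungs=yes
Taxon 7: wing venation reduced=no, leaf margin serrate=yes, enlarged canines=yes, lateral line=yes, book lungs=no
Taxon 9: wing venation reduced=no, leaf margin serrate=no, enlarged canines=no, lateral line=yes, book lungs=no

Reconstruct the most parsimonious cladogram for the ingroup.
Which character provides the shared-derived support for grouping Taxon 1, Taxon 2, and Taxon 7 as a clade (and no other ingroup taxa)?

Character polarity is set by the outgroup: the derived state is whichever differs from the outgroup's state, so for lateral line the derived state is 'no', and for the remaining characters it is 'yes'.
wing venation reduced: derived state 'yes' in Taxon 8 only — an autapomorphy, so it tells us nothing about relationships among taxa.
leaf margin serrate: derived state 'yes' in Taxon 1, Taxon 2, Taxon 7, and Taxon 8 only — synapomorphy for {Taxon 1, Taxon 2, Taxon 7, Taxon 8}.
enlarged canines (derived state 'yes') is shared by Taxon 1, Taxon 2, and Taxon 7 — a synapomorphy uniting that clade.
lateral line (derived state 'no') is unique to Taxon 2 (autapomorphy; uninformative for grouping).
book lungs (derived state 'yes') is shared by Taxon 1 and Taxon 2 — a synapomorphy uniting that clade.
Most parsimonious ingroup topology: ((((Taxon 1,Taxon 2),Taxon 7),Taxon 8),Taxon 9).
The clade {Taxon 1, Taxon 2, Taxon 7} is supported by enlarged canines: its derived state 'yes' occurs in exactly those taxa and in no other taxon (including the outgroup).

enlarged canines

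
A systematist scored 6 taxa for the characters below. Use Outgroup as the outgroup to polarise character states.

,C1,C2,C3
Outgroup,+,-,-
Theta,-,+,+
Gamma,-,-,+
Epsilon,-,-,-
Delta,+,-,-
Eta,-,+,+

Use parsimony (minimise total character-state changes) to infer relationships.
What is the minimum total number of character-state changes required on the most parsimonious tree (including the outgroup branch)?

3

Character polarity is set by the outgroup: the derived state is whichever differs from the outgroup's state, so for C1 the derived state is '-', and for the remaining characters it is '+'.
C1: derived state '-' in Epsilon, Eta, Gamma, and Theta only — synapomorphy for {Epsilon, Eta, Gamma, Theta}.
C2 (derived state '+') is shared by Eta and Theta — a synapomorphy uniting that clade.
C3: derived state '+' in Eta, Gamma, and Theta only — synapomorphy for {Eta, Gamma, Theta}.
Most parsimonious ingroup topology: (Delta,(((Theta,Eta),Gamma),Epsilon)).
Changes per character on this tree: C1: 1; C2: 1; C3: 1.
Total = 3.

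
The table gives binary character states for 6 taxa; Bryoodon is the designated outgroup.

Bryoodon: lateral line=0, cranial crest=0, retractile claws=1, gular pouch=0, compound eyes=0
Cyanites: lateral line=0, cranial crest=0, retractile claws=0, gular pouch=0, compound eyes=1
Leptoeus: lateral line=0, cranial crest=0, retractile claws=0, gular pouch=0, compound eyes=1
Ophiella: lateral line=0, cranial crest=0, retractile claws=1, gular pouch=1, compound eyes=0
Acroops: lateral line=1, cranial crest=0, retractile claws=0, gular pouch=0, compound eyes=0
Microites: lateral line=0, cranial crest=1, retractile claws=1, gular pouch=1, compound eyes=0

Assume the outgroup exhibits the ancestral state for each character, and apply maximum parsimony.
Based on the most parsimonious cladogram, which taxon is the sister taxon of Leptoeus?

Cyanites

Character polarity is set by the outgroup: the derived state is whichever differs from the outgroup's state, so for retractile claws the derived state is '0', and for the remaining characters it is '1'.
lateral line: derived state '1' in Acroops only — an autapomorphy, so it tells us nothing about relationships among taxa.
cranial crest: derived state '1' in Microites only — an autapomorphy, so it tells us nothing about relationships among taxa.
Only Acroops, Cyanites, and Leptoeus show the derived state '0' for retractile claws, supporting them as a clade.
gular pouch (derived state '1') is shared by Microites and Ophiella — a synapomorphy uniting that clade.
compound eyes (derived state '1') is shared by Cyanites and Leptoeus — a synapomorphy uniting that clade.
Most parsimonious ingroup topology: (((Cyanites,Leptoeus),Acroops),(Ophiella,Microites)).
Leptoeus and Cyanites form a cherry on this tree, so they are sister taxa.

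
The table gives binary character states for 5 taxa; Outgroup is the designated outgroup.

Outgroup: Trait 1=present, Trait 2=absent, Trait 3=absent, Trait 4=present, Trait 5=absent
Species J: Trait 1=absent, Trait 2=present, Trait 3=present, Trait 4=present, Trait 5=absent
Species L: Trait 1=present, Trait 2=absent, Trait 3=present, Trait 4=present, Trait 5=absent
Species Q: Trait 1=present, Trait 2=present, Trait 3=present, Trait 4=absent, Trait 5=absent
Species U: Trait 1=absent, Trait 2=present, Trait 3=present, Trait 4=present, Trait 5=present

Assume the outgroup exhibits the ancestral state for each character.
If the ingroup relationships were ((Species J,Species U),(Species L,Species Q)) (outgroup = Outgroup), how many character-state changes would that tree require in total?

Map each character onto ((Species J,Species U),(Species L,Species Q)) (rooted by Outgroup) and count the minimum state changes it requires (Fitch parsimony):
Trait 1: 1; Trait 2: 2; Trait 3: 1; Trait 4: 1; Trait 5: 1.
Total tree length = 6.

6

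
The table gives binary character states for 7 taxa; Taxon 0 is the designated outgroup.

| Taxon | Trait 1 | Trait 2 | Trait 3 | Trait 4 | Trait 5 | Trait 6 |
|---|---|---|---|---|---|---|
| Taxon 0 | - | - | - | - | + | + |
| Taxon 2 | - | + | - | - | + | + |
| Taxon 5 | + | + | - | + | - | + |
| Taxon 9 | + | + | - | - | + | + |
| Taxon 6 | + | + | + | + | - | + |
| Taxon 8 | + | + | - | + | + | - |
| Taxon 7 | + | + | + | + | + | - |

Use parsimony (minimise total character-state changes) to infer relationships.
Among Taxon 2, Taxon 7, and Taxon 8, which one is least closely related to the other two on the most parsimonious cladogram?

Taxon 2

Character polarity is set by the outgroup: the derived state is whichever differs from the outgroup's state, so for Trait 5, Trait 6 the derived state is '-', and for the remaining characters it is '+'.
Trait 1 (derived state '+') is shared by Taxon 5, Taxon 6, Taxon 7, Taxon 8, and Taxon 9 — a synapomorphy uniting that clade.
Trait 2 (derived state '+') is shared by all ingroup taxa — unites the whole ingroup.
Trait 3 (state '+') occurs in Taxon 6 and Taxon 7 but conflicts with the nesting implied by the other characters — most parsimoniously interpreted as homoplasy.
Trait 4 (derived state '+') is shared by Taxon 5, Taxon 6, Taxon 7, and Taxon 8 — a synapomorphy uniting that clade.
Trait 5: derived state '-' in Taxon 5 and Taxon 6 only — synapomorphy for {Taxon 5, Taxon 6}.
Trait 6 (derived state '-') is shared by Taxon 7 and Taxon 8 — a synapomorphy uniting that clade.
Most parsimonious ingroup topology: (Taxon 2,(((Taxon 5,Taxon 6),(Taxon 8,Taxon 7)),Taxon 9)).
Taxon 8 and Taxon 7 share a more recent common ancestor with each other than either does with Taxon 2, so Taxon 2 is the least closely related of the three.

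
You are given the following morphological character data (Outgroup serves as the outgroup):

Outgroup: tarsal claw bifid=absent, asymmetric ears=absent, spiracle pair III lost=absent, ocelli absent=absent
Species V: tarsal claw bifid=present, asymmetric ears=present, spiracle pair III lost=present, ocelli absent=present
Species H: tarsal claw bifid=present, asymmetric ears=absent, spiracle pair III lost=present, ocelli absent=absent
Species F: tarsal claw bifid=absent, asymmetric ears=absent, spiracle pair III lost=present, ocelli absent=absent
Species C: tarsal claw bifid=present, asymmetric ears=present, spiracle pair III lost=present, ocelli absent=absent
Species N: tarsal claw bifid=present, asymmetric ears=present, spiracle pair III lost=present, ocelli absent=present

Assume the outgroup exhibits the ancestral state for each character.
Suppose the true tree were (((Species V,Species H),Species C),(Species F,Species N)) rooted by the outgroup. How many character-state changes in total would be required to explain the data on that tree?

Map each character onto (((Species V,Species H),Species C),(Species F,Species N)) (rooted by Outgroup) and count the minimum state changes it requires (Fitch parsimony):
tarsal claw bifid: 2; asymmetric ears: 3; spiracle pair III lost: 1; ocelli absent: 2.
Total tree length = 8.

8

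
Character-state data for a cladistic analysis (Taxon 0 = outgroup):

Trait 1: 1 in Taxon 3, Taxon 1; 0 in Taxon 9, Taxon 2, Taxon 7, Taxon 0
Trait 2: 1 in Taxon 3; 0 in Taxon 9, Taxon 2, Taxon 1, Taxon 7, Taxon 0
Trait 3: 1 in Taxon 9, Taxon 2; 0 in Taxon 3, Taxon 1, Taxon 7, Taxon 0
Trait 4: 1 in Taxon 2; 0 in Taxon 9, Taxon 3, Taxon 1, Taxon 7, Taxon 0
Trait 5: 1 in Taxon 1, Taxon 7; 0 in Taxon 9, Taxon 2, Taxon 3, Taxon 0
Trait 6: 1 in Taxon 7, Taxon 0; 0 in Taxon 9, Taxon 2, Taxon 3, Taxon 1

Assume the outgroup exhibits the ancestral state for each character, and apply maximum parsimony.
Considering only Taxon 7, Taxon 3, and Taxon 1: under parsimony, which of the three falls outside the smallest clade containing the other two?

Character polarity is set by the outgroup: the derived state is whichever differs from the outgroup's state, so for Trait 6 the derived state is '0', and for the remaining characters it is '1'.
Trait 1: derived state '1' in Taxon 1 and Taxon 3 only — synapomorphy for {Taxon 1, Taxon 3}.
Trait 2: derived state '1' in Taxon 3 only — an autapomorphy, so it tells us nothing about relationships among taxa.
Only Taxon 2 and Taxon 9 show the derived state '1' for Trait 3, supporting them as a clade.
Trait 4: derived state '1' in Taxon 2 only — an autapomorphy, so it tells us nothing about relationships among taxa.
Trait 5 (state '1') occurs in Taxon 1 and Taxon 7 but conflicts with the nesting implied by the other characters — most parsimoniously interpreted as homoplasy.
Only Taxon 1, Taxon 2, Taxon 3, and Taxon 9 show the derived state '0' for Trait 6, supporting them as a clade.
Most parsimonious ingroup topology: (((Taxon 2,Taxon 9),(Taxon 3,Taxon 1)),Taxon 7).
Taxon 3 and Taxon 1 share a more recent common ancestor with each other than either does with Taxon 7, so Taxon 7 is the least closely related of the three.

Taxon 7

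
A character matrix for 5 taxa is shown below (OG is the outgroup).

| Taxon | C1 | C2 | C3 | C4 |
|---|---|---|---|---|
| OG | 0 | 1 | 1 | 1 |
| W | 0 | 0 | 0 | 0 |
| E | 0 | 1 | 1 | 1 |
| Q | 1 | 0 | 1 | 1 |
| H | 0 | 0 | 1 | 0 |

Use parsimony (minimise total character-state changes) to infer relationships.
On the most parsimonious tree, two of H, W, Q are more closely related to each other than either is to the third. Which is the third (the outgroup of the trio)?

Q

Character polarity is set by the outgroup: the derived state is whichever differs from the outgroup's state, so for C2, C3, C4 the derived state is '0', and for the remaining characters it is '1'.
C1: derived state '1' in Q only — an autapomorphy, so it tells us nothing about relationships among taxa.
Only H, Q, and W show the derived state '0' for C2, supporting them as a clade.
C3: derived state '0' in W only — an autapomorphy, so it tells us nothing about relationships among taxa.
C4 (derived state '0') is shared by H and W — a synapomorphy uniting that clade.
Most parsimonious ingroup topology: (((W,H),Q),E).
W and H share a more recent common ancestor with each other than either does with Q, so Q is the least closely related of the three.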